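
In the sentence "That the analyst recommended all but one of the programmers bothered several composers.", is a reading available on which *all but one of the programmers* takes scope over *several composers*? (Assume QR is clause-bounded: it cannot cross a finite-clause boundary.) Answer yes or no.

No

*all but one of the programmers* occurs within the sentential subject *that the analyst recommended all but one of the programmers*.
The Sentential Subject Constraint rules out raising the quantifier out of the that-clause subject.
The ordering *all but one of the programmers* > *several composers* is therefore underivable.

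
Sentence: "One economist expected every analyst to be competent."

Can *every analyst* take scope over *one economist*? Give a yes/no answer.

*every analyst* is an ECM subject; ECM complements are not islands, and the embedded quantifier may take matrix scope.
No island intervenes, so both surface and inverse scope are derivable.

Yes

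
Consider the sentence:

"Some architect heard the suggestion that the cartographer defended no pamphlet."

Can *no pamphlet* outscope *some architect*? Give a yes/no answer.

*no pamphlet* occurs within the complex NP *the suggestion that the cartographer defended no pamphlet*.
A that-clause complement to a noun is an island; QR cannot cross the NP boundary.
The inverse ordering *no pamphlet* > *some architect* is therefore underivable.
(Only the surface reading survives: one fixed architect with respect to all the relevant pamphlets.)

No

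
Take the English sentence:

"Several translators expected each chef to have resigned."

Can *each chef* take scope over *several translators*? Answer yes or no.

Yes

*each chef* is an ECM subject; ECM complements are not islands, and the embedded quantifier may take matrix scope.
No island intervenes, so both surface and inverse scope are derivable.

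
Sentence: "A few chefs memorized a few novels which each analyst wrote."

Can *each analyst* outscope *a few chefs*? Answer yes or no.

The target quantifier *each analyst* is part of the relative clause *which each analyst wrote* modifying *a few novels*.
The relative clause forms an island for QR, so the quantifier is confined to the head noun's restrictor.
The inverse ordering *each analyst* > *a few chefs* is therefore underivable.

No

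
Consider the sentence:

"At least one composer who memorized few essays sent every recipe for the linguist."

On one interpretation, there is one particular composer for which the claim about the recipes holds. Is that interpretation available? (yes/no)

Yes

The described interpretation is the *at least one composer* > *every recipe* scoping.
That is the surface-scope ordering, which is always one of the available readings — island constraints only ever restrict inverse scope.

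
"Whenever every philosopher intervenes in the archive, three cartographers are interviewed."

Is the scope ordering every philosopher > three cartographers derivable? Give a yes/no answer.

No

*every philosopher* is embedded in the adjunct clause *whenever every philosopher intervenes in the archive*.
Scope out of an adjunct clause is unavailable: QR respects the adjunct-island constraint.
So *every philosopher* cannot raise to a position above *three cartographers*.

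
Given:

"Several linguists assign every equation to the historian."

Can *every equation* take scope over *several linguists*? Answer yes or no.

Yes

*every equation* is the matrix object and *several linguists* the matrix subject; the two are clausemates.
Nothing blocks QR of the lower DP to a position above the higher one, so inverse scope is available.
So *every equation* > *several linguists* is among the available readings.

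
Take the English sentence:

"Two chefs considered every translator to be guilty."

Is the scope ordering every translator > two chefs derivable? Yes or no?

Yes

*every translator* is the subject of an ECM infinitive — the infinitival complement of an ECM verb is not a scope island, so *every translator* can raise into the matrix clause.
Clause-internal QR can adjoin the lower DP above the subject, yielding the inverse reading.
Both orderings are possible: *two chefs* > *every translator* and *every translator* > *two chefs*.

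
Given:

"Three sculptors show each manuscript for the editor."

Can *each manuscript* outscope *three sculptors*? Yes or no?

Yes

Both DPs are arguments of the same predicate; there is no clause or island boundary between them.
Since no island is crossed, the inverse ordering is licensed alongside surface scope.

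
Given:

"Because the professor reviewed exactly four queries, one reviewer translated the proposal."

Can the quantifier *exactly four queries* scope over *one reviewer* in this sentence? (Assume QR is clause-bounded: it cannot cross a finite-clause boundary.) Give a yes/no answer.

Structurally, *exactly four queries* is inside the adjunct clause *because the professor reviewed exactly four queries*.
The adjunct-island constraint bars QR out of an adverbial clause.
The ordering *exactly four queries* > *one reviewer* is therefore underivable.

No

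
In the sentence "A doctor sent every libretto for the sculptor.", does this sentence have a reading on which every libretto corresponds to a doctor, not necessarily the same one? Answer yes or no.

This is the *every libretto* > *a doctor* reading.
*every libretto* and *a doctor* are in the same minimal clause.
No island intervenes, so both surface and inverse scope are derivable.
Both orderings are possible: *a doctor* > *every libretto* and *every libretto* > *a doctor*.

Yes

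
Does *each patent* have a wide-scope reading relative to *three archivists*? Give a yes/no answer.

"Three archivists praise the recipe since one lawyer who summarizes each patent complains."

*each patent* occurs within the relative clause *who summarizes each patent*, which is itself inside the adjunct *since one lawyer who summarizes each patent complains*.
Even if one barrier were somehow void, the other would still block QR.
So *each patent* cannot raise high enough to outscope *three archivists*; only the surface ordering *three archivists* > *each patent* is available.

No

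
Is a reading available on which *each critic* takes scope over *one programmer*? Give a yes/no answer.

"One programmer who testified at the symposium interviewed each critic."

Yes

*each critic* is a matrix argument; only *one programmer* is modified by the relative clause *who testified at the symposium*, so the RC island is irrelevant to the target quantifier.
Ordinary QR to a clause-peripheral position gives the wide-scope LF for the lower DP.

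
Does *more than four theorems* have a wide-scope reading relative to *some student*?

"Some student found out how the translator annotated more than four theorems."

No

*more than four theorems* occurs within the embedded question *how the translator annotated more than four theorems*.
QR across an interrogative CP boundary is ruled out as a wh-island violation.
The inverse ordering *more than four theorems* > *some student* is therefore underivable.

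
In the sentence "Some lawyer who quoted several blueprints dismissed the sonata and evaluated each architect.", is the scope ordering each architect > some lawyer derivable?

No

Structurally, *each architect* is inside one conjunct of the coordinate structure (*evaluated each architect*).
The Coordinate Structure Constraint blocks movement (including QR) out of a single conjunct.
The inverse ordering *each architect* > *some lawyer* is therefore underivable.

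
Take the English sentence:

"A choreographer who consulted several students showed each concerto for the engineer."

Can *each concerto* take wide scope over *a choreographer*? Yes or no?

Yes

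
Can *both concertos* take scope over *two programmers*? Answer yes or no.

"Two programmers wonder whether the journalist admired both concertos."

No

Structurally, *both concertos* is inside the embedded question *whether the journalist admired both concertos*.
Embedded wh-clauses are opaque for QR, so the quantifier stays inside the question.
*both concertos* > *two programmers* would require crossing that boundary, which is illicit.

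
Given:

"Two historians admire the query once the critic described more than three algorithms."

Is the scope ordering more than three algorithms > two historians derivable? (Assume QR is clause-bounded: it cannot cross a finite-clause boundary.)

*more than three algorithms* occurs within the adjunct clause *once the critic described more than three algorithms*.
Adverbial clauses are not L-marked, so they are barriers for QR — the quantifier cannot escape the adjunct.
There is no licit LF on which *more than three algorithms* c-commands *two historians*.

No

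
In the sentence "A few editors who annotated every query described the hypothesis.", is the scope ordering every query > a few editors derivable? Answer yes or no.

*every query* occurs within the relative clause *who annotated every query*.
Relative clauses block scope extraction: QR cannot target a position outside the modified NP.
So the wide-scope reading for *every query* is blocked.

No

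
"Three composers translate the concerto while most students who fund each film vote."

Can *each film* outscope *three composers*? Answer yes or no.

No

The target quantifier *each film* is part of the relative clause *who fund each film*, which is itself inside the adjunct *while most students who fund each film vote*.
The quantifier would have to escape first the RC and then the adjunct — two independent island violations.
There is no licit LF on which *each film* c-commands *three composers*.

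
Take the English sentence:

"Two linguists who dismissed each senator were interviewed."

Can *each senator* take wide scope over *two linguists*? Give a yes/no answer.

The DP *each senator* is contained in the relative clause *who dismissed each senator*.
QR out of a relative clause is ruled out by the relative-clause island constraint.
So *each senator* cannot raise to a position above *two linguists*.

No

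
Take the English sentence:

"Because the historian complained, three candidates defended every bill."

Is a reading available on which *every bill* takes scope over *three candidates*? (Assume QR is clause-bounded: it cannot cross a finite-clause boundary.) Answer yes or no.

Yes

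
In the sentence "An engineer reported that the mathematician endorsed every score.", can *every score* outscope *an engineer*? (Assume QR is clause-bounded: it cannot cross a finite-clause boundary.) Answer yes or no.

The DP *every score* is contained in the finite complement clause *that the mathematician endorsed every score*.
QR is clause-bounded, so the finite complement is a scope island for the embedded quantifier.
*every score* is confined to the island and cannot take scope over *an engineer*.
(Only the surface reading survives: one fixed engineer with respect to all the relevant scores.)

No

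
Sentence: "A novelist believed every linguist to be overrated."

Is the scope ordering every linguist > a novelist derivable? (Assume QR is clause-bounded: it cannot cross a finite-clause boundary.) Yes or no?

Yes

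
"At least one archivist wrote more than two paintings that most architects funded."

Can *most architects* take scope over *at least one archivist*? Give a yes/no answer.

The target quantifier *most architects* is part of the relative clause *that most architects funded* modifying *more than two paintings*.
Relative clauses are scope islands: a quantifier cannot QR out of a relative clause to take scope in the matrix clause.
Hence only narrow scope for *most architects* (under *at least one archivist*) survives.

No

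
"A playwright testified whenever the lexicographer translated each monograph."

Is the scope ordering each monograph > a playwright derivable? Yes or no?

No

Structurally, *each monograph* is inside the adjunct clause *whenever the lexicographer translated each monograph*.
Adverbial clauses are not L-marked, so they are barriers for QR — the quantifier cannot escape the adjunct.
So the wide-scope reading for *each monograph* is blocked.
(Only the surface reading survives: one fixed playwright with respect to all the relevant monographs.)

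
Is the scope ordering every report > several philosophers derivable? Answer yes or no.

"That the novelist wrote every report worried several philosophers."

*every report* occurs within the sentential subject *that the novelist wrote every report*.
Clausal subjects are scope islands; QR from inside the subject into the matrix is barred.
The ordering *every report* > *several philosophers* is therefore underivable.

No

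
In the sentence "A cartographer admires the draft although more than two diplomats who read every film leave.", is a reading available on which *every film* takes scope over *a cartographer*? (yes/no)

*every film* sits inside the relative clause *who read every film*, which is itself inside the adjunct *although more than two diplomats who read every film leave*.
Even if one barrier were somehow void, the other would still block QR.
*every film* is confined to the island and cannot take scope over *a cartographer*.

No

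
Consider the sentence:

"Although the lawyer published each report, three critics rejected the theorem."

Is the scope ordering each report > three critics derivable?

No

*each report* sits inside the adjunct clause *although the lawyer published each report*.
Scope out of an adjunct clause is unavailable: QR respects the adjunct-island constraint.
So *each report* cannot raise to a position above *three critics*.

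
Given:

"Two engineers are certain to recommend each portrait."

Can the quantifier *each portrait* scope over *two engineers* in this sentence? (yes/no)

*each portrait* is inside a raising infinitive, which is transparent to QR (no CP barrier), so it behaves as a matrix argument.
Ordinary QR to a clause-peripheral position gives the wide-scope LF for the lower DP.
Both orderings are possible: *two engineers* > *each portrait* and *each portrait* > *two engineers*.

Yes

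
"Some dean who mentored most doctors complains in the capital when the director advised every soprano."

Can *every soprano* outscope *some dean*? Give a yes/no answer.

No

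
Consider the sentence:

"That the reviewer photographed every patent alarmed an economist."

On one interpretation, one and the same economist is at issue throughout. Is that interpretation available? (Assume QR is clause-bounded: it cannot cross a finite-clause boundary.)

This is the *an economist* > *every patent* reading.
Nothing needs to raise out of an island for *an economist* > *every patent*: *an economist* takes scope from its matrix position over the clause containing *every patent*.

Yes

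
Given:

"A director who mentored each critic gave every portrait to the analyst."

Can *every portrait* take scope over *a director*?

*every portrait* is a matrix argument; only *a director* is modified by the relative clause *who mentored each critic*, so the RC island is irrelevant to the target quantifier.
QR within a single clause is free, so the lower quantifier may take scope over the higher one.
Both orderings are possible: *a director* > *every portrait* and *every portrait* > *a director*.

Yes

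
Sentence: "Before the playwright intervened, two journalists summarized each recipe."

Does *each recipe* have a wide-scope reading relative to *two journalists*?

Yes

*each recipe* is a matrix argument; the adjunct is an island but the target quantifier is outside it.
Ordinary QR to a clause-peripheral position gives the wide-scope LF for the lower DP.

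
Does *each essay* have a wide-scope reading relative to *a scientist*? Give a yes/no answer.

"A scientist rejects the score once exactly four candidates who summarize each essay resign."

Structurally, *each essay* is inside the relative clause *who summarize each essay*, which is itself inside the adjunct *once exactly four candidates who summarize each essay resign*.
Even if one barrier were somehow void, the other would still block QR.
*each essay* > *a scientist* would require crossing that boundary, which is illicit.
(Only the surface reading survives: one fixed scientist with respect to all the relevant essays.)

No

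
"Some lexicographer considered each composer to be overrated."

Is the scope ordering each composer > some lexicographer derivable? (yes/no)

ECM infinitives lack a CP barrier, so *each composer* can QR over the matrix subject *some lexicographer*.
Ordinary QR to a clause-peripheral position gives the wide-scope LF for the lower DP.
So *each composer* > *some lexicographer* is among the available readings.

Yes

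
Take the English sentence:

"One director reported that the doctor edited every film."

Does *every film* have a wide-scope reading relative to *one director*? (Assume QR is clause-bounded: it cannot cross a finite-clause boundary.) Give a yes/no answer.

No

*every film* is embedded in the finite complement clause *that the doctor edited every film*.
QR is clause-bounded, so the finite complement is a scope island for the embedded quantifier.
The inverse ordering *every film* > *one director* is therefore underivable.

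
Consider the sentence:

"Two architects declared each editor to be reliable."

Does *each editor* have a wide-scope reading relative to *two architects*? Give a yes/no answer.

The ECM infinitive is scope-transparent — *each editor* is free to raise above *two architects*.
Since no island is crossed, the inverse ordering is licensed alongside surface scope.

Yes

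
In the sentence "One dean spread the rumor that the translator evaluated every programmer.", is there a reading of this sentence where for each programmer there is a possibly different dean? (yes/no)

That reading corresponds to *every programmer* > *one dean*.
*every programmer* occurs within the complex NP *the rumor that the translator evaluated every programmer*.
Noun-complement clauses are scope islands (the Complex NP Constraint): a quantifier inside one cannot scope into the matrix.
There is no licit LF on which *every programmer* c-commands *one dean*.

No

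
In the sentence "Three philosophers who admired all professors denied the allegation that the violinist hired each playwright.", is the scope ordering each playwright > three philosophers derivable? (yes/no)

The DP *each playwright* is contained in the complex NP *the allegation that the violinist hired each playwright*.
Since the clause is the complement of a nominal head, the CNPC blocks scope extraction.
*each playwright* is confined to the island and cannot take scope over *three philosophers*.

No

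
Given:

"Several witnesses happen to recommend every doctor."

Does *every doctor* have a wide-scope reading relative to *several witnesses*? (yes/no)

Yes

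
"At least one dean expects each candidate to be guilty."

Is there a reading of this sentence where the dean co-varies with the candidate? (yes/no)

Yes

This is the *each candidate* > *at least one dean* reading.
ECM infinitives lack a CP barrier, so *each candidate* can QR over the matrix subject *at least one dean*.
Ordinary QR to a clause-peripheral position gives the wide-scope LF for the lower DP.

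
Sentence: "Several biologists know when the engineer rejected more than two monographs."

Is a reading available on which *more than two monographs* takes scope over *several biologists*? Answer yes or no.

No

The target quantifier *more than two monographs* is part of the embedded question *when the engineer rejected more than two monographs*.
An indirect question is a wh-island; the filled [Spec,CP] blocks QR across the CP edge.
So *more than two monographs* cannot raise to a position above *several biologists*.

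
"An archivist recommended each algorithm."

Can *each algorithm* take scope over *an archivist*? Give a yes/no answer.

*each algorithm* is the matrix object and *an archivist* the matrix subject; the two are clausemates.
No island intervenes, so both surface and inverse scope are derivable.
The sentence is scopally ambiguous between *an archivist* > *each algorithm* and *each algorithm* > *an archivist*.

Yes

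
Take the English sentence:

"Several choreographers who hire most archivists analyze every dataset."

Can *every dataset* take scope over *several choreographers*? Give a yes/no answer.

The RC *who hire most archivists* is an island, but *every dataset* is not inside it — it is the matrix object, a clausemate of *several choreographers*.
With no island boundary between them, the object can take inverse scope over the subject via ordinary QR within the clause.
Both orderings are possible: *several choreographers* > *every dataset* and *every dataset* > *several choreographers*.

Yes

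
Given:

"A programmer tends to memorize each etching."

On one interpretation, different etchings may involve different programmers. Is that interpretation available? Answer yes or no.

Yes

The paraphrase describes the scope ordering *each etching* > *a programmer*.
*each etching* is the object of the infinitival complement of a raising predicate; raising infinitives are transparent for QR, so the two DPs are in effect clausemates.
Clause-internal QR can adjoin the lower DP above the subject, yielding the inverse reading.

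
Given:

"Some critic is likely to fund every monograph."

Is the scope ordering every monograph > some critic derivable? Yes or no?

Yes

*every monograph* is the object of the infinitival complement of a raising predicate; raising infinitives are transparent for QR, so the two DPs are in effect clausemates.
With no island boundary between them, the object can take inverse scope over the subject via ordinary QR within the clause.
So *every monograph* > *some critic* is among the available readings.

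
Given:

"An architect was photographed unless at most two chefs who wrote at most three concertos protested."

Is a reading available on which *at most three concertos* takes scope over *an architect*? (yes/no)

No

The target quantifier *at most three concertos* is part of the relative clause *who wrote at most three concertos*, which is itself inside the adjunct *unless at most two chefs who wrote at most three concertos protested*.
Nested islands: the RC island is itself inside an adjunct island, so wide scope is doubly excluded.
So *at most three concertos* cannot raise to a position above *an architect*.
(Only the surface reading survives: one fixed architect with respect to all the relevant concertos.)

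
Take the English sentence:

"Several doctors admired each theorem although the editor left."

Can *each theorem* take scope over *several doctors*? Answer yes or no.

Neither queried DP is inside the adjunct, so the adjunct-island constraint does not apply.
Ordinary QR to a clause-peripheral position gives the wide-scope LF for the lower DP.

Yes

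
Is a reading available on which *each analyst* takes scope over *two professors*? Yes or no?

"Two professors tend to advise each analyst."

The matrix predicate is a raising verb, whose infinitival complement is not a scope island — *each analyst* can QR into the matrix clause.
With no island boundary between them, the object can take inverse scope over the subject via ordinary QR within the clause.

Yes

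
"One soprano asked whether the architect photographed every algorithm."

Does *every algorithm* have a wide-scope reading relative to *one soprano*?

No

*every algorithm* occurs within the embedded question *whether the architect photographed every algorithm*.
Embedded questions are wh-islands: a quantifier inside an indirect question cannot QR into the matrix clause.
So *every algorithm* cannot raise high enough to outscope *one soprano*; only the surface ordering *one soprano* > *every algorithm* is available.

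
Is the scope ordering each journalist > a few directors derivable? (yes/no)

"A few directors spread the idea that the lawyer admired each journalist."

No

The target quantifier *each journalist* is part of the complex NP *the idea that the lawyer admired each journalist*.
The Complex NP Constraint bars QR out of the complement clause of a noun.
So the wide-scope reading for *each journalist* is blocked.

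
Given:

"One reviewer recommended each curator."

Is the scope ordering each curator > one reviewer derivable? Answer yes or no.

Yes

*each curator* is the matrix object and *one reviewer* the matrix subject; the two are clausemates.
With no island boundary between them, the object can take inverse scope over the subject via ordinary QR within the clause.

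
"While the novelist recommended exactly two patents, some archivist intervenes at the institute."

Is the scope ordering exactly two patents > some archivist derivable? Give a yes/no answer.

No

*exactly two patents* sits inside the adjunct clause *while the novelist recommended exactly two patents*.
Adjunct clauses are scope islands: a quantifier inside an adjunct cannot raise into the matrix clause.
So the wide-scope reading for *exactly two patents* is blocked.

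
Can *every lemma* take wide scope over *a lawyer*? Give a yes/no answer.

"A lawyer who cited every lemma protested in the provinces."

The target quantifier *every lemma* is part of the relative clause *who cited every lemma*.
Relative clauses are scope islands: a quantifier cannot QR out of a relative clause to take scope in the matrix clause.
So *every lemma* cannot raise to a position above *a lawyer*.
(Only the surface reading survives: one fixed lawyer with respect to all the relevant lemmas.)

No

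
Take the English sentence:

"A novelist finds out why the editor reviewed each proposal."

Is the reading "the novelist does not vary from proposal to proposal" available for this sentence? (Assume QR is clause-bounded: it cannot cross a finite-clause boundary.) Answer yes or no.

The paraphrase describes the scope ordering *a novelist* > *each proposal*.
That is the surface-scope ordering, which is always one of the available readings — island constraints only ever restrict inverse scope.

Yes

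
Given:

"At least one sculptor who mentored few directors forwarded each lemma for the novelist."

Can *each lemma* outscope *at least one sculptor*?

Yes

The RC *who mentored few directors* is an island, but *each lemma* is not inside it — it is the matrix object, a clausemate of *at least one sculptor*.
Clause-internal QR can adjoin the lower DP above the subject, yielding the inverse reading.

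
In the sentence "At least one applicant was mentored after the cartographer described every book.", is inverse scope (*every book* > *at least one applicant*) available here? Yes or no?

No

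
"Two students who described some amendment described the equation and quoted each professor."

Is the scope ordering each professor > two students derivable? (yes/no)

The target quantifier *each professor* is part of one conjunct of the coordinate structure (*quoted each professor*).
The Coordinate Structure Constraint blocks movement (including QR) out of a single conjunct.
*each professor* > *two students* would require crossing that boundary, which is illicit.

No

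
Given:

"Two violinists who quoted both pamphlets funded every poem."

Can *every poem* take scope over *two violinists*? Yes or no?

The relative clause *who quoted both pamphlets* modifies *two violinists*, but *every poem* is not inside that relative clause — it is an argument of the matrix verb.
Nothing blocks QR of the lower DP to a position above the higher one, so inverse scope is available.
So *every poem* > *two violinists* is among the available readings.

Yes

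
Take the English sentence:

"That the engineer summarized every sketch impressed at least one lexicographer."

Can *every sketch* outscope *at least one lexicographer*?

*every sketch* is embedded in the sentential subject *that the engineer summarized every sketch*.
Sentential subjects are islands: a quantifier inside the subject clause cannot raise over the matrix predicate.
The ordering *every sketch* > *at least one lexicographer* is therefore underivable.

No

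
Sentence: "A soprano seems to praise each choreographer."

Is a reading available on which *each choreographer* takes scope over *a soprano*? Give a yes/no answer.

Infinitival complements of raising predicates do not block QR; *each choreographer* and *a soprano* are effectively clausemates.
Ordinary QR to a clause-peripheral position gives the wide-scope LF for the lower DP.
Both orderings are possible: *a soprano* > *each choreographer* and *each choreographer* > *a soprano*.

Yes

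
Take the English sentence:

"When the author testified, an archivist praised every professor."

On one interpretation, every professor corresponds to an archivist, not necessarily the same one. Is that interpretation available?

Yes

The paraphrase describes the scope ordering *every professor* > *an archivist*.
The adjunct island is irrelevant here — *every professor* and *an archivist* are both in the matrix clause.
With no island boundary between them, the object can take inverse scope over the subject via ordinary QR within the clause.
So *every professor* > *an archivist* is among the available readings.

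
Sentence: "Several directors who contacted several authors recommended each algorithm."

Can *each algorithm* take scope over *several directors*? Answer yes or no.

Yes

*each algorithm* is a matrix argument; only *several directors* is modified by the relative clause *who contacted several authors*, so the RC island is irrelevant to the target quantifier.
Nothing blocks QR of the lower DP to a position above the higher one, so inverse scope is available.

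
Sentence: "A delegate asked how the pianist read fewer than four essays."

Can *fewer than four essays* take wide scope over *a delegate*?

*fewer than four essays* is embedded in the embedded question *how the pianist read fewer than four essays*.
The wh-island constraint blocks QR out of an embedded interrogative.
So the wide-scope reading for *fewer than four essays* is blocked.

No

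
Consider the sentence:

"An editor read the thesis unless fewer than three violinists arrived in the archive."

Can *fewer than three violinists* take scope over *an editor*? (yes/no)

The DP *fewer than three violinists* is contained in the adjunct clause *unless fewer than three violinists arrived in the archive*.
Scope out of an adjunct clause is unavailable: QR respects the adjunct-island constraint.
So *fewer than three violinists* cannot raise high enough to outscope *an editor*; only the surface ordering *an editor* > *fewer than three violinists* is available.

No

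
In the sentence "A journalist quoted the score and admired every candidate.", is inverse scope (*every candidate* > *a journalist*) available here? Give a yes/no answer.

*every candidate* sits inside one conjunct of the coordinate structure (*admired every candidate*).
Coordinate structures are islands for non-across-the-board movement, QR included.
So the wide-scope reading for *every candidate* is blocked.

No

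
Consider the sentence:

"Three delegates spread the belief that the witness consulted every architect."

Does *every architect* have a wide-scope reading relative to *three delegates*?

No

Structurally, *every architect* is inside the complex NP *the belief that the witness consulted every architect*.
The complex NP is opaque for QR — the quantifier is frozen inside the noun's complement.
The inverse ordering *every architect* > *three delegates* is therefore underivable.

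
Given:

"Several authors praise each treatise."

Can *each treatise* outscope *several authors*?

*each treatise* is the matrix object and *several authors* the matrix subject; the two are clausemates.
Clause-internal QR can adjoin the lower DP above the subject, yielding the inverse reading.

Yes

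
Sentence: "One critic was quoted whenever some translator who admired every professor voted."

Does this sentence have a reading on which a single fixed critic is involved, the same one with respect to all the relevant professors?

Yes

The paraphrase describes the scope ordering *one critic* > *every professor*.
Nothing needs to raise for *one critic* > *every professor*, so no island constraint is at stake.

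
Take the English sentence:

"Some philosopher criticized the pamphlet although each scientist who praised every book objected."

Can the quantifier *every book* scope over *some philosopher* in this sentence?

No

*every book* sits inside the relative clause *who praised every book*, which is itself inside the adjunct *although each scientist who praised every book objected*.
Two island boundaries intervene — the relative clause and the adjunct. Either alone would block QR.
So *every book* cannot raise to a position above *some philosopher*.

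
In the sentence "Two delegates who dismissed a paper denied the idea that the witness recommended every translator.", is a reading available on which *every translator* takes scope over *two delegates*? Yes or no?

No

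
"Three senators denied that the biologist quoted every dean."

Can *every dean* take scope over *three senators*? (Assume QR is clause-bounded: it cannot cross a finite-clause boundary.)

No

*every dean* sits inside the finite complement clause *that the biologist quoted every dean*.
Given the clause-boundedness assumption, QR cannot cross the finite CP into the matrix.
The inverse ordering *every dean* > *three senators* is therefore underivable.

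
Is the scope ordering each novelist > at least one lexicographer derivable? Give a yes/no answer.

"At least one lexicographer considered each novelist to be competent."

Yes

*each novelist* is an ECM subject; ECM complements are not islands, and the embedded quantifier may take matrix scope.
Ordinary QR to a clause-peripheral position gives the wide-scope LF for the lower DP.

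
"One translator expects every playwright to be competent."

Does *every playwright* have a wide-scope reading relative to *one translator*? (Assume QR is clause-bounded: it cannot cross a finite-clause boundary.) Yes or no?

Yes

*every playwright* is the subject of an ECM infinitive — the infinitival complement of an ECM verb is not a scope island, so *every playwright* can raise into the matrix clause.
QR within a single clause is free, so the lower quantifier may take scope over the higher one.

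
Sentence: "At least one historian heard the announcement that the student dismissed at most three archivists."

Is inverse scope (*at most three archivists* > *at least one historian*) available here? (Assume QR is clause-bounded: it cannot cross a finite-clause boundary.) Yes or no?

No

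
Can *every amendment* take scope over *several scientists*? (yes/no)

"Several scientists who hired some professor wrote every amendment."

Yes

The RC *who hired some professor* is an island, but *every amendment* is not inside it — it is the matrix object, a clausemate of *several scientists*.
Ordinary QR to a clause-peripheral position gives the wide-scope LF for the lower DP.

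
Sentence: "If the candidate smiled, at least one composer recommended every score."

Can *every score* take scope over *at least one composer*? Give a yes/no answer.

Yes

The adjunct island is irrelevant here — *every score* and *at least one composer* are both in the matrix clause.
Nothing blocks QR of the lower DP to a position above the higher one, so inverse scope is available.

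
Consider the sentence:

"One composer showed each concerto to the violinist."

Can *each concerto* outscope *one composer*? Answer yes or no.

Yes

*each concerto* and *one composer* are in the same minimal clause.
QR within a single clause is free, so the lower quantifier may take scope over the higher one.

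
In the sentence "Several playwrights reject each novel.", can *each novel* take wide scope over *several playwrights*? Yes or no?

Yes

*each novel* is the matrix object and *several playwrights* the matrix subject; the two are clausemates.
Nothing blocks QR of the lower DP to a position above the higher one, so inverse scope is available.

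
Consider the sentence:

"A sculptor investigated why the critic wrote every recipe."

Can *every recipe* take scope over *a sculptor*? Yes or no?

No

*every recipe* sits inside the embedded question *why the critic wrote every recipe*.
The wh-island constraint blocks QR out of an embedded interrogative.
There is no licit LF on which *every recipe* c-commands *a sculptor*.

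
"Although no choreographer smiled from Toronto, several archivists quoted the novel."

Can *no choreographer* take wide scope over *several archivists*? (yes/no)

No

*no choreographer* is embedded in the adjunct clause *although no choreographer smiled from Toronto*.
Scope out of an adjunct clause is unavailable: QR respects the adjunct-island constraint.
*no choreographer* is confined to the island and cannot take scope over *several archivists*.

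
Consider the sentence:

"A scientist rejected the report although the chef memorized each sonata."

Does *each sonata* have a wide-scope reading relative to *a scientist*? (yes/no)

No

Structurally, *each sonata* is inside the adjunct clause *although the chef memorized each sonata*.
Scope out of an adjunct clause is unavailable: QR respects the adjunct-island constraint.
*each sonata* > *a scientist* would require crossing that boundary, which is illicit.
(Only the surface reading survives: one fixed scientist with respect to all the relevant sonatas.)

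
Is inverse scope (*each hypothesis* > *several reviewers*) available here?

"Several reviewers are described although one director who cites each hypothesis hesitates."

No

The DP *each hypothesis* is contained in the relative clause *who cites each hypothesis*, which is itself inside the adjunct *although one director who cites each hypothesis hesitates*.
Nested islands: the RC island is itself inside an adjunct island, so wide scope is doubly excluded.
The inverse ordering *each hypothesis* > *several reviewers* is therefore underivable.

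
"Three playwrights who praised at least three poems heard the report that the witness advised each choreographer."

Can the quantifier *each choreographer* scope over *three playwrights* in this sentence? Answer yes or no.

No

*each choreographer* is embedded in the complex NP *the report that the witness advised each choreographer*.
The complex NP is opaque for QR — the quantifier is frozen inside the noun's complement.
So *each choreographer* cannot raise to a position above *three playwrights*.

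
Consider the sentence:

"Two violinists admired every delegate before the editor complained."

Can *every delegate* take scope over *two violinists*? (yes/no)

The adjunct island is irrelevant here — *every delegate* and *two violinists* are both in the matrix clause.
No island intervenes, so both surface and inverse scope are derivable.

Yes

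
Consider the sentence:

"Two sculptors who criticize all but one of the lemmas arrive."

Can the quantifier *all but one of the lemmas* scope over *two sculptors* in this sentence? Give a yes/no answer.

*all but one of the lemmas* sits inside the relative clause *who criticize all but one of the lemmas*.
The relative clause forms an island for QR, so the quantifier is confined to the head noun's restrictor.
So the wide-scope reading for *all but one of the lemmas* is blocked.

No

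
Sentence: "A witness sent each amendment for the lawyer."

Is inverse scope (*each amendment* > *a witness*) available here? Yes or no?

*each amendment* is the matrix object and *a witness* the matrix subject; the two are clausemates.
QR within a single clause is free, so the lower quantifier may take scope over the higher one.

Yes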